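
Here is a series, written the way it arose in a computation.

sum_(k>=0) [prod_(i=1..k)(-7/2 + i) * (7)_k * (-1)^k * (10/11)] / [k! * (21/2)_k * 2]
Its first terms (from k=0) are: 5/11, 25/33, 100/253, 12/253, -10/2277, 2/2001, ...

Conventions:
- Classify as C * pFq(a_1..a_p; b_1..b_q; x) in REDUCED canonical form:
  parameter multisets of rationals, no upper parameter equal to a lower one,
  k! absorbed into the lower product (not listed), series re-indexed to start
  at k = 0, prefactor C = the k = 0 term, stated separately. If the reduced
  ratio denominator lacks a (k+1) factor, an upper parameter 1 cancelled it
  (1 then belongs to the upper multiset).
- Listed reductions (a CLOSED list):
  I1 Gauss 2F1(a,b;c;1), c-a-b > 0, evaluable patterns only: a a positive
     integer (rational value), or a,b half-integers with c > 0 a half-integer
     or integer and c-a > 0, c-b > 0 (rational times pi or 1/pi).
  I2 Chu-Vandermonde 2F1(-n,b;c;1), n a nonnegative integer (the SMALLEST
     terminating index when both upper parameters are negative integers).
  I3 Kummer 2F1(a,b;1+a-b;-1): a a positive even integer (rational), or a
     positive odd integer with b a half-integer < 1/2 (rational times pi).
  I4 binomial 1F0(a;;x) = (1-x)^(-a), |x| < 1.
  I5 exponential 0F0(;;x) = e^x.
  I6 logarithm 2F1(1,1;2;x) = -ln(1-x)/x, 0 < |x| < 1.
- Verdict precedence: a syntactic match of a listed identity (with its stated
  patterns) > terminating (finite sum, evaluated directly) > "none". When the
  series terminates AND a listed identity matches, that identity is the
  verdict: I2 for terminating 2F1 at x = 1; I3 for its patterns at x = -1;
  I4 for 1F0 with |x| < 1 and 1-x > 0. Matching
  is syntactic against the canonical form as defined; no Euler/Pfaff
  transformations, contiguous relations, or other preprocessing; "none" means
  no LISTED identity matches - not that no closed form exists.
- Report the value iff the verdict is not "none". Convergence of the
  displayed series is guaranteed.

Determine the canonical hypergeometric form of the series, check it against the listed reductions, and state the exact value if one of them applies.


Reduced: x = -1, 2F1, upper = {-5/2, 7}, lower = {21/2}, C = 5/11. Verdict (x = -1): Kummer (I3) applies (x = -1; c = 21/2 equals 1+a-b for upper {-5/2, 7}: listed pattern). Value: (2204475/4194304) * pi.

Key step: x = (-1) and the running product (C = 5/11, x = -1) telescopes to a rising factorial.
Term ratio: r(k) = (-1) * (k-5/2) (k+7) / [(k+21/2) (k+1)] - poly over poly, x = (-1) from leading terms; C = 5/11 at k = 0.


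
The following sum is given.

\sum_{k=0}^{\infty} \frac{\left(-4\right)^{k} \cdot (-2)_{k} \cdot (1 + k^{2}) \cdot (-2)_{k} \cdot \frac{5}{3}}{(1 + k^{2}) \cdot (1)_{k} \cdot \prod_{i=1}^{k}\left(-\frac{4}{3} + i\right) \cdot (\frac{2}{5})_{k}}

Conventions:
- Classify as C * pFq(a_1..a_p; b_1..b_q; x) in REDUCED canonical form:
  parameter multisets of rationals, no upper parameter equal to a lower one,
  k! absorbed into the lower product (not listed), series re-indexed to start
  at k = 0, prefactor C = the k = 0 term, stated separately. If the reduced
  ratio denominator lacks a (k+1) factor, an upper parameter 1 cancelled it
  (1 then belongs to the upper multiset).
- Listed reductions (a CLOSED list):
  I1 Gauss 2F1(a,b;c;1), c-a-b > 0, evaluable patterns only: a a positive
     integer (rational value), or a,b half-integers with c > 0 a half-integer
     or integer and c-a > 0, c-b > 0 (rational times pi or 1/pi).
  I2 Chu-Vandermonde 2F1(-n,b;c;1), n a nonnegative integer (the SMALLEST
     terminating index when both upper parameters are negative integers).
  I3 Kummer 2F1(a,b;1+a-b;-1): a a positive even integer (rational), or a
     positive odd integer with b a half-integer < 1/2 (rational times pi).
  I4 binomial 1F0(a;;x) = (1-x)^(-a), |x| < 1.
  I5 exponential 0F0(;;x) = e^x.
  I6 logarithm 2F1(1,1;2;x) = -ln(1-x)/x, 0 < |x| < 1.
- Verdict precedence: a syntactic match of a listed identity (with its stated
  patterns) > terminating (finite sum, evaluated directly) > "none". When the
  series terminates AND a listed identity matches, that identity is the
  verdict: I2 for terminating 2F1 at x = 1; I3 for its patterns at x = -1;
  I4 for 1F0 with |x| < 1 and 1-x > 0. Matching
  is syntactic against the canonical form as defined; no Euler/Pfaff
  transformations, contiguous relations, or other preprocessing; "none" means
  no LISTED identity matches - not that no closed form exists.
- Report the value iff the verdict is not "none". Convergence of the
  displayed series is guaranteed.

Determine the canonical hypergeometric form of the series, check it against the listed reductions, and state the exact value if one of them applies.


With C = \frac{5}{3}: the canonical form is 2F2(-2, -2; -\frac{1}{3}, \frac{2}{5}; -4). Verdict: terminating. With -2 upstairs the series is a 3-term polynomial sum; evaluated term by term. Exact value: -\frac{4765}{21}.

First insight: t_0 = \frac{5}{3} here, and (1)_k (prefactor 5/3) is k! itself.
Consecutive-term ratio: r(k) = -4 * (k-2) (k-2) / [(k-\frac{1}{3}) (k+\frac{2}{5}) (k+1)] ; factor over Q: parameters, x = -4, and C = \frac{5}{3}.


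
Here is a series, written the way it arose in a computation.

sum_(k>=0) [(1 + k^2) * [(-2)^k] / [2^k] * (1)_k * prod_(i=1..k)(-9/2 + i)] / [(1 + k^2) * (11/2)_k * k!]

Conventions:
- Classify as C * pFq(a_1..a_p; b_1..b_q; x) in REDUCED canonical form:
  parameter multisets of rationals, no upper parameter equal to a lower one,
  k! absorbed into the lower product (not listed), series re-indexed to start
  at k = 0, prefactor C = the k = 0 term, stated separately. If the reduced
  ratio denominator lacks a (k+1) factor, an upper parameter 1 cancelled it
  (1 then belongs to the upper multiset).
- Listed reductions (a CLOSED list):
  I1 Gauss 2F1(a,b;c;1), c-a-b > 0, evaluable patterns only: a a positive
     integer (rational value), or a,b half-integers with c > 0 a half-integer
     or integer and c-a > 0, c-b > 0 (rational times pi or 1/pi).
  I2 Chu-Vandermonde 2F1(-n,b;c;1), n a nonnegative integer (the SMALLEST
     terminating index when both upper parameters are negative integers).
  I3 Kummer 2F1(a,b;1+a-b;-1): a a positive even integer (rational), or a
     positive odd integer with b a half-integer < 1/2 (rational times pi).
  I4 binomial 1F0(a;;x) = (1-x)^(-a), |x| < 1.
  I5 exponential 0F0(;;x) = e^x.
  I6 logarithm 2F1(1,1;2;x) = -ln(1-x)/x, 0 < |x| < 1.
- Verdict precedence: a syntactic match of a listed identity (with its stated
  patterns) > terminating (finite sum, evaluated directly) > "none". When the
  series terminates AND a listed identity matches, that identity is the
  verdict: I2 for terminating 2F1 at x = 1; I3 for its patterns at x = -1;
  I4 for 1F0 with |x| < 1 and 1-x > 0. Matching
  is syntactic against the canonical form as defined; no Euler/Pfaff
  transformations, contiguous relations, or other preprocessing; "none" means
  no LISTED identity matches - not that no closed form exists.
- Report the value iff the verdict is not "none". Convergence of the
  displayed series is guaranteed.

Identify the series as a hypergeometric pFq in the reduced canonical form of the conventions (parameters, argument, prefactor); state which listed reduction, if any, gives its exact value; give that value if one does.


The series (x = -1) is 2F1: upper {-7/2, 1}, lower {11/2}, prefactor 1. Verdict at x = -1: Kummer's theorem (I3) matches (x = -1; c = 11/2 equals 1+a-b for upper {-7/2, 1}: listed pattern). Value: (315/512) * pi.

First insight: t_0 being 1, the two k-th powers (C = 1, x = -1) combine into one argument.
Consecutive-term ratio: r(k) = (-1) * (k-7/2) (k+1) / [(k+11/2) (k+1)] - rational in k, leading ratio (-1); with t_0 = 1, classification follows.


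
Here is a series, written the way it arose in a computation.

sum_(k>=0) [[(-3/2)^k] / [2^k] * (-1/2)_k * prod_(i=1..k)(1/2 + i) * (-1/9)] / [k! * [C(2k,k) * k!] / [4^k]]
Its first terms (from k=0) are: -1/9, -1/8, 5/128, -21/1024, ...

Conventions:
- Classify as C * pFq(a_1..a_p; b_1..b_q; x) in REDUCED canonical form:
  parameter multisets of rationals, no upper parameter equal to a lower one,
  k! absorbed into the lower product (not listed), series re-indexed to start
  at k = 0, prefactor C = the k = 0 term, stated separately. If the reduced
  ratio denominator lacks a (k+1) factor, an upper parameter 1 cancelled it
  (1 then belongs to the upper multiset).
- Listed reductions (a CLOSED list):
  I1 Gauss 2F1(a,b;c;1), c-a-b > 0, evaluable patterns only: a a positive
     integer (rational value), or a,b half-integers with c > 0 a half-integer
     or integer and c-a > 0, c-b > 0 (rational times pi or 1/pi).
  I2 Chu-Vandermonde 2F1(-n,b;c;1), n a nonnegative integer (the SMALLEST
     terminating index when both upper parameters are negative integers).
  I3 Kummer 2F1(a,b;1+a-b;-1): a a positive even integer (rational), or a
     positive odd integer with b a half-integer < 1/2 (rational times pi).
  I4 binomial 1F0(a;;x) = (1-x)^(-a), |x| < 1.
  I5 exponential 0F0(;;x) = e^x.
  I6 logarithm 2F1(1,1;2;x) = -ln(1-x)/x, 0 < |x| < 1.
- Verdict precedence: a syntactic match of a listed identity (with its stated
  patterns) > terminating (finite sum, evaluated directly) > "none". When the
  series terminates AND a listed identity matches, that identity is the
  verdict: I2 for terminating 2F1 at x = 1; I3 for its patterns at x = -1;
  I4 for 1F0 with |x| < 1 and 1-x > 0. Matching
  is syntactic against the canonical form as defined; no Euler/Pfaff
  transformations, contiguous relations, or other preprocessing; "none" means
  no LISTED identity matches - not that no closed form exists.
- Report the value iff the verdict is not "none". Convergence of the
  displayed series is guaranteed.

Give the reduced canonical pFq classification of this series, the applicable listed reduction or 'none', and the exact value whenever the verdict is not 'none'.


First insight: with t_0 = -1/9, the running product (C = -1/9) telescopes to a rising factorial.
Consecutive-term ratio: r(k) = (-3/4) * (k-1/2) (k+3/2) / [(k+1/2) (k+1)] - rational in k, leading ratio (-3/4); with t_0 = -1/9, classification follows.

With C = -1/9: the canonical form is 2F1(-1/2, 3/2; 1/2; -3/4). Verdict: none here - no I1-I6 shape fits x = -3/4 with lower {1/2}.


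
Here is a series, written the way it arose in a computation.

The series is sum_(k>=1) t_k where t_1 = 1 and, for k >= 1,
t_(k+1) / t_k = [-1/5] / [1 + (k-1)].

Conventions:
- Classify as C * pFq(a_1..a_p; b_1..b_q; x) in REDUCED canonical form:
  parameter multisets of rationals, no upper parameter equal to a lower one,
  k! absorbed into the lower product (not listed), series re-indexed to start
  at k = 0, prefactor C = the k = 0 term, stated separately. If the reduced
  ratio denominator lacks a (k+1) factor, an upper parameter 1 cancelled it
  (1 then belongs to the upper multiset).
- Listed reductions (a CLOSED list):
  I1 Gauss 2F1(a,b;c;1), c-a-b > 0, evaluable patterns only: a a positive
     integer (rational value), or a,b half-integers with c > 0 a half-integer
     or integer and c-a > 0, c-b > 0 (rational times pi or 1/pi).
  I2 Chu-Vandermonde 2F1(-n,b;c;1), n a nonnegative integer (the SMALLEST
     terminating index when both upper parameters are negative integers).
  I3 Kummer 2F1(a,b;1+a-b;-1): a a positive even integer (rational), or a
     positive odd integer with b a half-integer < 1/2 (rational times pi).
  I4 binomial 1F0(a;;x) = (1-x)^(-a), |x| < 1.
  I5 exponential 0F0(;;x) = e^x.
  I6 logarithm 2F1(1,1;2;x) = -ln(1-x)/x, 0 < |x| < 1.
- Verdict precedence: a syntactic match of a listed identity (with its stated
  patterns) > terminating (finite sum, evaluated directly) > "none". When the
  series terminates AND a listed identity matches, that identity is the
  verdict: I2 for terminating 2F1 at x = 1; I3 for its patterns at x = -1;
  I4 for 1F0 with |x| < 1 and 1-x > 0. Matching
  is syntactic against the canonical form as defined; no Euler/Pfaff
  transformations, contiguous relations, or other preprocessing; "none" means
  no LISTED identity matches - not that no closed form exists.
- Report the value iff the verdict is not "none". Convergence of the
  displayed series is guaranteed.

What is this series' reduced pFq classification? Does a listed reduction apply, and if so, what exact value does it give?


The tell: t_0 = 1 here, and roots of the ratio polynomials (C = 1, x = -1/5) are the negated parameters.
Step ratio: r(k) = (-1/5) * 1 / [(k+1)] - poly over poly, x = (-1/5) from leading terms; C = 1 at k = 0.

This is 1 * 0F0(-; -; -1/5) in reduced canonical form. Verdict (x = -1/5): the exponential series (I5) applies (the 0F0 exponential series at x = -1/5). Sum: e^(-1/5).


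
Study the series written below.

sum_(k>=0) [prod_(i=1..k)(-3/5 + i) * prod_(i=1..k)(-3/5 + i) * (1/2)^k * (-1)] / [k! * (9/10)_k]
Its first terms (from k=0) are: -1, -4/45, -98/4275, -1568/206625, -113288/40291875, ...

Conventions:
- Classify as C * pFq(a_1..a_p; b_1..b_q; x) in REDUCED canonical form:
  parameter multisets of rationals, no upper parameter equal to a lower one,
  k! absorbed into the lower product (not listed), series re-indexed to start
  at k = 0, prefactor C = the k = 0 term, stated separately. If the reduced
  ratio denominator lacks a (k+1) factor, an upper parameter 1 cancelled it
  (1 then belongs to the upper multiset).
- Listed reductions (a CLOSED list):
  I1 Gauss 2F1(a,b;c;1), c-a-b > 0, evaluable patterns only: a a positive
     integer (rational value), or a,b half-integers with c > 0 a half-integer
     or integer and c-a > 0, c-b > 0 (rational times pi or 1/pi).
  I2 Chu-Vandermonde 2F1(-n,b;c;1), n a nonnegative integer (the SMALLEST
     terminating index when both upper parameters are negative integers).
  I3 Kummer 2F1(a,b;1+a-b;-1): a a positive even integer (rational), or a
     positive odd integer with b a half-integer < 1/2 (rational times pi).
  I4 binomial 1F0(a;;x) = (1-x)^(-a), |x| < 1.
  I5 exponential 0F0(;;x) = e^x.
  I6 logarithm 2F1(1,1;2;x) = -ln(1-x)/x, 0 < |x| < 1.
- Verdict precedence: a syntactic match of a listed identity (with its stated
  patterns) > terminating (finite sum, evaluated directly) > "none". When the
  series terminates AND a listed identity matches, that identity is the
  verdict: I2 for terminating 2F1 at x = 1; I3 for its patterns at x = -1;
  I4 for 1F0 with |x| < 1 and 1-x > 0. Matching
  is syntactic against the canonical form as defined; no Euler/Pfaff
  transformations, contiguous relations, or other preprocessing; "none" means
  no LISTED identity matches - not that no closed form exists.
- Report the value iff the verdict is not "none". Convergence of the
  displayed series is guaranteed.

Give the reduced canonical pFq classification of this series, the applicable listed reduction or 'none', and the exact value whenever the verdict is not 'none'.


At argument 1/2: a 2F1 with upper {2/5, 2/5}, lower {9/10}, scaled by C = -1. Verdict: no listed reduction: x = 1/2 and upper {2/5, 2/5} fail every I1-I6 pattern.

First insight: x = (1/2) and the running product (prefactor -1) telescopes to a rising factorial.
Ratio: r(k) = (1/2) * (k+2/5) (k+2/5) / [(k+9/10) (k+1)] - rational; roots negated = parameters, x = (1/2), C = -1.


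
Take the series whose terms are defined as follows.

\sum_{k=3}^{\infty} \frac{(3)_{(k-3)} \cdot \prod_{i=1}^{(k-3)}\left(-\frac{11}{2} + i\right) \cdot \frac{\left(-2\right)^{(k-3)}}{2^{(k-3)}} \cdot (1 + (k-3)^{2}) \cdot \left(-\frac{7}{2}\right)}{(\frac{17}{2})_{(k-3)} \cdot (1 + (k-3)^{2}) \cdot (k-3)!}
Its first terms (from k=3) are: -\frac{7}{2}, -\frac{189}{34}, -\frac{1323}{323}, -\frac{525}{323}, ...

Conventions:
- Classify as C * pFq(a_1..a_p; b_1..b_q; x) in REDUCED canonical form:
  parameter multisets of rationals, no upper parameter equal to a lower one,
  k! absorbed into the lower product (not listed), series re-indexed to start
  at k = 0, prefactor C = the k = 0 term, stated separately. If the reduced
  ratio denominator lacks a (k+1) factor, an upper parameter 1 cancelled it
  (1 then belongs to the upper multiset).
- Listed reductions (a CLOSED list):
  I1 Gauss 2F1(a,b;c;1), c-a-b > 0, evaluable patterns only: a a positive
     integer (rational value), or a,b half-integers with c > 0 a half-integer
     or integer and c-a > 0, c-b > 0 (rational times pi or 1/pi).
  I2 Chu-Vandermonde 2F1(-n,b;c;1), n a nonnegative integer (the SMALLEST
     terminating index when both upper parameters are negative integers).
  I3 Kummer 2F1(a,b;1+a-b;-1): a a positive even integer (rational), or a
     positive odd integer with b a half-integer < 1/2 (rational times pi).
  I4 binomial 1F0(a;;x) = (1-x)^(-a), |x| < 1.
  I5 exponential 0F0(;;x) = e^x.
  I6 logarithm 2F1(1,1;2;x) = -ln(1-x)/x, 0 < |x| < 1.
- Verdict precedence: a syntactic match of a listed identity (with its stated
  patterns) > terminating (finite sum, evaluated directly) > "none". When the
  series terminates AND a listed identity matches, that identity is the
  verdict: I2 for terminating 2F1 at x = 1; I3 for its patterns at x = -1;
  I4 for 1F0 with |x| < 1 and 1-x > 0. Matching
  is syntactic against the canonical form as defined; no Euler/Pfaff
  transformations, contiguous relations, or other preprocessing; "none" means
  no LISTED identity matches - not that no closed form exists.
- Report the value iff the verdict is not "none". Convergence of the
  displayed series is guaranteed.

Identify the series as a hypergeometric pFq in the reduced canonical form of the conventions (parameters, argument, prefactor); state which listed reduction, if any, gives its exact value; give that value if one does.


The series (x = -1) is 2F1: upper {-\frac{9}{2}, 3}, lower {\frac{17}{2}}, prefactor -\frac{7}{2}. Verdict: Kummer (I3) applies (x = -1; c = \frac{17}{2} equals 1+a-b for upper {-\frac{9}{2}, 3}: listed pattern). Sum: \left(-\frac{315315}{65536}\right) \cdot \pi.

Structural cue: t_0 being -\frac{7}{2}, the running product (prefactor -7/2) telescopes to a rising factorial.
Adjacent-term ratio: r(k) = -1 * (k-\frac{9}{2}) (k+3) / [(k+\frac{17}{2}) (k+1)] - rational in k. x = -1; t_0 = -\frac{7}{2}; negate the roots.


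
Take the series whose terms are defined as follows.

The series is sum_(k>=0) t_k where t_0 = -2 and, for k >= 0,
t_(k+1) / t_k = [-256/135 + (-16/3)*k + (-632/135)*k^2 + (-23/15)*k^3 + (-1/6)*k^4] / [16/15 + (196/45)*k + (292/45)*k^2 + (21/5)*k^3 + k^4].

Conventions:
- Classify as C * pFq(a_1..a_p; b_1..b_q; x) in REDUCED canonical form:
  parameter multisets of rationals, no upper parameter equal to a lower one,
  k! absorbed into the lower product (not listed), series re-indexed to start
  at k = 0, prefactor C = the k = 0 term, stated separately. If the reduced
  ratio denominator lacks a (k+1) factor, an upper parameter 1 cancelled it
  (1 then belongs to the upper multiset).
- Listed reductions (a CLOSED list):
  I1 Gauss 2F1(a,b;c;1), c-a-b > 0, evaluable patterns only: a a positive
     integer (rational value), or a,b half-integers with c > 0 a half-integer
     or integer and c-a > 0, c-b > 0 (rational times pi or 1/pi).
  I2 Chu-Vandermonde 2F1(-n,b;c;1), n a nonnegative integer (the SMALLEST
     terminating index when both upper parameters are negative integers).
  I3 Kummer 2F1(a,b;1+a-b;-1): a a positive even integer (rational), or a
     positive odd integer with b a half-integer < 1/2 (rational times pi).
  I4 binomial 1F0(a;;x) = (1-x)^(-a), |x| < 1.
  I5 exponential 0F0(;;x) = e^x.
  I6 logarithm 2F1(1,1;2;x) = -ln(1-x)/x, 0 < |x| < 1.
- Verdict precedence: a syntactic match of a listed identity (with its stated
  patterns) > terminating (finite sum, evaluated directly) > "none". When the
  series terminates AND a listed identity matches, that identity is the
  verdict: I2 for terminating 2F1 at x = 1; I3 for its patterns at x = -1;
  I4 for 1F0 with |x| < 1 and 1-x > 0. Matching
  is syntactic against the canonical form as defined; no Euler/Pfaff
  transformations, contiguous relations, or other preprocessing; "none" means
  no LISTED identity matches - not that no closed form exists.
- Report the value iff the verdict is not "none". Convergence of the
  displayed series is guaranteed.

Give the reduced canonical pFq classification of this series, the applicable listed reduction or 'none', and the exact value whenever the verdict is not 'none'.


At argument -1/6: a 2F1 with upper {16/5, 4}, lower {6/5}, scaled by C = -2. Verdict: none. A 2F1 with upper {16/5, 4} fits none of I1-I6 at x = -1/6; the sum runs forever.

Key step: t_0 = -2 here, and the parameter 4/3 appears in both the upper and lower lists and cancels (alongside the other common factor).
Term ratio: r(k) = (-1/6) * (k+16/5) (k+4) / [(k+6/5) (k+1)] - rational in k, leading ratio (-1/6); with t_0 = -2, classification follows.


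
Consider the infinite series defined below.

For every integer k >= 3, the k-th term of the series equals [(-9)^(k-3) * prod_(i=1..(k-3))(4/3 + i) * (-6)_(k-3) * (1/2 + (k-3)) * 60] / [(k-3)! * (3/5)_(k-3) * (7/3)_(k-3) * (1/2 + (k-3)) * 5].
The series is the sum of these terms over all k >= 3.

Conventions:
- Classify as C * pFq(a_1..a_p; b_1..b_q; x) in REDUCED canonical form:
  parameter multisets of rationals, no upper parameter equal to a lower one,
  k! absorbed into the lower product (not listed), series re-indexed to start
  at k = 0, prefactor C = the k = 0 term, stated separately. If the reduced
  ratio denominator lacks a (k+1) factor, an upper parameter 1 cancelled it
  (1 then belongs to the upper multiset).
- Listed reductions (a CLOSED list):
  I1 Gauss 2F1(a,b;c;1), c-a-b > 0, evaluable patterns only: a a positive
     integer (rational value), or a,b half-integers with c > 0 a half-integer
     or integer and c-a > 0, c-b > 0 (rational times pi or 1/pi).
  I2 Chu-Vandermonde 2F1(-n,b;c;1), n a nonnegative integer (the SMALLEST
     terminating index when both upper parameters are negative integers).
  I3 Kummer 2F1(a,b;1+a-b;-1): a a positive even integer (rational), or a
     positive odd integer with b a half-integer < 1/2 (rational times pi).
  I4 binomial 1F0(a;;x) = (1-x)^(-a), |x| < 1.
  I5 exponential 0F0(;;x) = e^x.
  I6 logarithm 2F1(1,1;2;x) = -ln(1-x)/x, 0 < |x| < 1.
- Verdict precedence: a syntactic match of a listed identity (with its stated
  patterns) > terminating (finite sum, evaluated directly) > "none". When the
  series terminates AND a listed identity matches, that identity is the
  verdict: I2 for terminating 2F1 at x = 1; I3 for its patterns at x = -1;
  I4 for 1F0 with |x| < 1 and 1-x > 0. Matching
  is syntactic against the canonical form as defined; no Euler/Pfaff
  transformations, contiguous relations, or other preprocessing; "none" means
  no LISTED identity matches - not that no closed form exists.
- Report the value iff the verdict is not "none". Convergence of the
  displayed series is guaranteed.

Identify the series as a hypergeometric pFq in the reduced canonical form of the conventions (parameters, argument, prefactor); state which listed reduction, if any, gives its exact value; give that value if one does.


Prefactor 12, argument -9: 1F1 with upper {-6} over lower {3/5}. Verdict: terminating (-6 upstairs). 7 nonzero terms in all; added directly. Hence: 11661051021/33488.

Structural cue: t_0 being 12, k + 1/2 divides numerator and denominator alike; C = 12 after cancelling.
Term ratio: r(k) = (-9) * (k-6) / [(k+3/5) (k+1)] ; factor over Q: parameters, x = (-9), and C = 12.


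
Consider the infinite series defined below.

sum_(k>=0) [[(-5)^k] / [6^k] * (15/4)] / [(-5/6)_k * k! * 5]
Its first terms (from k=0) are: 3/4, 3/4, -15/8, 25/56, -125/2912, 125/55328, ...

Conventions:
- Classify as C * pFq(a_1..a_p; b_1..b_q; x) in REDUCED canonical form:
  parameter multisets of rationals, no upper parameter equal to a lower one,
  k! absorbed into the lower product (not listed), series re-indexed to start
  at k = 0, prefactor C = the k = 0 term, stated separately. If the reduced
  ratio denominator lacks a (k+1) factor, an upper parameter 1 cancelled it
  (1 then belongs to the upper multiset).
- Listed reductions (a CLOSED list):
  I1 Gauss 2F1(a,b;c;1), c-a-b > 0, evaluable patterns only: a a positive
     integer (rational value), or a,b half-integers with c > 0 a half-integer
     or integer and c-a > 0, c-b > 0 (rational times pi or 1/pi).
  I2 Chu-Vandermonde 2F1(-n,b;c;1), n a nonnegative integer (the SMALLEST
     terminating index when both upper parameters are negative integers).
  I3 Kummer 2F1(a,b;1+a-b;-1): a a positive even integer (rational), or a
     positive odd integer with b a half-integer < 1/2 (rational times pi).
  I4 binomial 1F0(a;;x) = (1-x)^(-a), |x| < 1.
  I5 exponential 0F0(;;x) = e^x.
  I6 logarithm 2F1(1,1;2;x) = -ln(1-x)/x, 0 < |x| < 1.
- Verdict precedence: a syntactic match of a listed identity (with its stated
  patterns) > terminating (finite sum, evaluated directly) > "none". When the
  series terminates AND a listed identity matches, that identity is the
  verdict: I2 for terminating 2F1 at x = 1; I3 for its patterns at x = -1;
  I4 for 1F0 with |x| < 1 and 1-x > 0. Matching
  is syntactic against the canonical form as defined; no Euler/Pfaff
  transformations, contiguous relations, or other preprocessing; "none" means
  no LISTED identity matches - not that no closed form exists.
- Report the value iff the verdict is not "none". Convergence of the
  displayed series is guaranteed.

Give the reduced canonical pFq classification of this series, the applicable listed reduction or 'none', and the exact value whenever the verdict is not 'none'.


The series (x = -5/6) is 0F1: upper {-}, lower {-5/6}, prefactor 3/4. Verdict: none - this 0F1 at x = -5/6 matches no listed pattern, and upper {-} holds no stopper.

Structural cue: x = (-5/6) and the two geometric factors (C = 3/4, x = -5/6) combine into one argument.
Adjacent-term ratio: r(k) = (-5/6) * 1 / [(k-5/6) (k+1)] - rational in k. x = (-5/6); t_0 = 3/4; negate the roots.


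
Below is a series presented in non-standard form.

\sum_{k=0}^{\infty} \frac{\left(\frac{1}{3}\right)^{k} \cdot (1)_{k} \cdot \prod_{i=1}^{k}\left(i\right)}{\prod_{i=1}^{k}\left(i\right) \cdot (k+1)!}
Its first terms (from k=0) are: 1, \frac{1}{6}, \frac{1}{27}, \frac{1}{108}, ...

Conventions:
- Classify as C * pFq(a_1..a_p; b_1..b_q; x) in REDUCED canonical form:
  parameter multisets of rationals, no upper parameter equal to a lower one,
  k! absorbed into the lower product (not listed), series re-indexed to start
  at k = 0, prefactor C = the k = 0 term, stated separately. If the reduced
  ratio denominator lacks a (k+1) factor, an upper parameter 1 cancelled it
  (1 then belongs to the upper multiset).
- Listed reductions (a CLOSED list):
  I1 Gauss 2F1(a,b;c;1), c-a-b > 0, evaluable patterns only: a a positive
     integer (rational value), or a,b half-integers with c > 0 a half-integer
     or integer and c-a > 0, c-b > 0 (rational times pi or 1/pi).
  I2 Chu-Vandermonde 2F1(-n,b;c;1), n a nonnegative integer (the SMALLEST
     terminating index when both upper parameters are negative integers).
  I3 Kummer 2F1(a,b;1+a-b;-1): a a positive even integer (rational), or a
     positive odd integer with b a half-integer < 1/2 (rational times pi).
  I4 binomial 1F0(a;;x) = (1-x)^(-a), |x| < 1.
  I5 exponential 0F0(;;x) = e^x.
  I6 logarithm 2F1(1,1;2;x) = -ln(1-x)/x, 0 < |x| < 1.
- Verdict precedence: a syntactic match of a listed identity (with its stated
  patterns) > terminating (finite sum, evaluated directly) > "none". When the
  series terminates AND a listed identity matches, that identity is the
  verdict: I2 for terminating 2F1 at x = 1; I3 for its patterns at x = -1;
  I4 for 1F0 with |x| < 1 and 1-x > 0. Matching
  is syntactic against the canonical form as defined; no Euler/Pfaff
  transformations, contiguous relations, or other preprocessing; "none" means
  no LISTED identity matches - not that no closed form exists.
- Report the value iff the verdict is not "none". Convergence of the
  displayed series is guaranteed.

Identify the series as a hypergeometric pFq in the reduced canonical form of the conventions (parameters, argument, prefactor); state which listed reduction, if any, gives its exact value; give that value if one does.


Classification (C = 1): 2F1 with upper {1, 1}, lower {2}, argument x = \frac{1}{3}. Verdict: the I6 logarithm reduction fires (the logarithm: parameters (1,1;2), x = \frac{1}{3}). Hence: \left(-3\right) \cdot \ln\left(\frac{2}{3}\right).

First insight: t_0 being 1, the product of the first k integers (prefactor 1) is k!.
Adjacent-term ratio: r(k) = \frac{1}{3} * (k+1) (k+1) / [(k+2) (k+1)] - poly over poly, x = \frac{1}{3} from leading terms; C = 1 at k = 0.


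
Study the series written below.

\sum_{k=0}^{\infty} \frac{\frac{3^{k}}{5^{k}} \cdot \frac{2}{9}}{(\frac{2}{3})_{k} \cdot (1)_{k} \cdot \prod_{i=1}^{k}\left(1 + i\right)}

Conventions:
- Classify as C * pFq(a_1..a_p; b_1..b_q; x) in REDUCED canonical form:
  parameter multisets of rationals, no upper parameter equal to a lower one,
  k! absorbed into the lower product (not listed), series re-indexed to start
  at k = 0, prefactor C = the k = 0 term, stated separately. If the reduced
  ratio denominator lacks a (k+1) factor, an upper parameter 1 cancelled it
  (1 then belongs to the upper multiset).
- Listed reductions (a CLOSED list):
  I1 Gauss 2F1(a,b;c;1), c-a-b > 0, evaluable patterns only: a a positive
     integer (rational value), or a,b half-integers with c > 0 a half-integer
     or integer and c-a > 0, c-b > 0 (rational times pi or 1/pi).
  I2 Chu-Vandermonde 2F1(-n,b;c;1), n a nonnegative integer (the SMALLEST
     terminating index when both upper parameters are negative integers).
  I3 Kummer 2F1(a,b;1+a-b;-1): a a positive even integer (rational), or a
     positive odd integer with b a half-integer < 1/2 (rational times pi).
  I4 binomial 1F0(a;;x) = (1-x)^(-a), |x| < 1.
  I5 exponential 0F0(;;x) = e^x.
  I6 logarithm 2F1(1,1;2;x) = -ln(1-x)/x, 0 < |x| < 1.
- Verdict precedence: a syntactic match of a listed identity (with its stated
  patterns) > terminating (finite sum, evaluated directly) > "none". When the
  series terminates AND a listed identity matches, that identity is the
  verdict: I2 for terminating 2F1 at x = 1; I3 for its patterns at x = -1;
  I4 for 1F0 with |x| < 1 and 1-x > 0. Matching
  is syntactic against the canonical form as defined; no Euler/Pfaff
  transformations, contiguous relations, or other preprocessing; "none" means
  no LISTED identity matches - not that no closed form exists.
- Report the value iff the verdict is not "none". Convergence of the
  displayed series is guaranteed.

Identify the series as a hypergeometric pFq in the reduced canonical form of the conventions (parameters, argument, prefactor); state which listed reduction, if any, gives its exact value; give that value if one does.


Key observation: from the first term \frac{2}{9}: the lower running product (C = 2/9) is a rising factorial.
Adjacent-term ratio: r(k) = \frac{3}{5} * 1 / [(k+\frac{2}{3}) (k+2) (k+1)] - rational; roots negated = parameters, x = \frac{3}{5}, C = \frac{2}{9}.

With C = \frac{2}{9}: the canonical form is 0F2(-; \frac{2}{3}, 2; \frac{3}{5}). Verdict: none here - no I1-I6 shape fits x = \frac{3}{5} with lower {\frac{2}{3}, 2}.


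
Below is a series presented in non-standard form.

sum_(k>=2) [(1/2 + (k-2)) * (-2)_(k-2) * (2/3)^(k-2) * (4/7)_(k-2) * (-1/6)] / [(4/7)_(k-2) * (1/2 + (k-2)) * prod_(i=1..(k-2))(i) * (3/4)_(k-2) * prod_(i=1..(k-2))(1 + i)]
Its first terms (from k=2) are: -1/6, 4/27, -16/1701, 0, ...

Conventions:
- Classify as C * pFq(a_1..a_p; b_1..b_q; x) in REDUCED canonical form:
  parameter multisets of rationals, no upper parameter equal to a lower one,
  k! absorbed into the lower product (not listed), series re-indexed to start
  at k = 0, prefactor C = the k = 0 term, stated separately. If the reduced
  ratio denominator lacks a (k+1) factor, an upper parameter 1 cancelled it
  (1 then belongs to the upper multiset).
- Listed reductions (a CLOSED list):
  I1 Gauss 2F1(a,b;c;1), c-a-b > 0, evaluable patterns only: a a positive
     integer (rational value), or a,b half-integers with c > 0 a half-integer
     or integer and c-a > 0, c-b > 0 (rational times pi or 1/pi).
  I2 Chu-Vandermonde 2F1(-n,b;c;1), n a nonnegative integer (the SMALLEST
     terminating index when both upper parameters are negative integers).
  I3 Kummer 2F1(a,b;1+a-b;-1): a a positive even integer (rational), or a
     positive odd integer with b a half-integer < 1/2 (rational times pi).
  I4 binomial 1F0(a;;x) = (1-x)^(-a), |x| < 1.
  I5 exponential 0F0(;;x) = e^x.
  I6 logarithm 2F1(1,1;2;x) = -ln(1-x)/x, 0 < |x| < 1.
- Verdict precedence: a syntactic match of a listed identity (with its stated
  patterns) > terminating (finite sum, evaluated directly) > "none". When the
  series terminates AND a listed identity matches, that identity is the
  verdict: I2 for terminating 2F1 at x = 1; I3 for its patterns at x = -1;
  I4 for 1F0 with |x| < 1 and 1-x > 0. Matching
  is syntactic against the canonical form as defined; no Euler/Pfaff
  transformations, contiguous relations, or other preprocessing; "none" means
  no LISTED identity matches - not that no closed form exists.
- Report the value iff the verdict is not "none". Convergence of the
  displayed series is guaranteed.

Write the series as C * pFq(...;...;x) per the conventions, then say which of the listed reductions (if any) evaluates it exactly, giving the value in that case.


With C = -1/6: the canonical form is 1F2(-2; 3/4, 2; 2/3). Verdict: terminating - upper -2 stops the sum at k = 2; the 3 terms are added exactly. Hence: -95/3402.

The tell: from the first term -1/6: the lower running product (C = -1/6) is a rising factorial.
Ratio: r(k) = (2/3) * (k-2) / [(k+3/4) (k+2) (k+1)] ; factor over Q: parameters, x = (2/3), and C = -1/6.


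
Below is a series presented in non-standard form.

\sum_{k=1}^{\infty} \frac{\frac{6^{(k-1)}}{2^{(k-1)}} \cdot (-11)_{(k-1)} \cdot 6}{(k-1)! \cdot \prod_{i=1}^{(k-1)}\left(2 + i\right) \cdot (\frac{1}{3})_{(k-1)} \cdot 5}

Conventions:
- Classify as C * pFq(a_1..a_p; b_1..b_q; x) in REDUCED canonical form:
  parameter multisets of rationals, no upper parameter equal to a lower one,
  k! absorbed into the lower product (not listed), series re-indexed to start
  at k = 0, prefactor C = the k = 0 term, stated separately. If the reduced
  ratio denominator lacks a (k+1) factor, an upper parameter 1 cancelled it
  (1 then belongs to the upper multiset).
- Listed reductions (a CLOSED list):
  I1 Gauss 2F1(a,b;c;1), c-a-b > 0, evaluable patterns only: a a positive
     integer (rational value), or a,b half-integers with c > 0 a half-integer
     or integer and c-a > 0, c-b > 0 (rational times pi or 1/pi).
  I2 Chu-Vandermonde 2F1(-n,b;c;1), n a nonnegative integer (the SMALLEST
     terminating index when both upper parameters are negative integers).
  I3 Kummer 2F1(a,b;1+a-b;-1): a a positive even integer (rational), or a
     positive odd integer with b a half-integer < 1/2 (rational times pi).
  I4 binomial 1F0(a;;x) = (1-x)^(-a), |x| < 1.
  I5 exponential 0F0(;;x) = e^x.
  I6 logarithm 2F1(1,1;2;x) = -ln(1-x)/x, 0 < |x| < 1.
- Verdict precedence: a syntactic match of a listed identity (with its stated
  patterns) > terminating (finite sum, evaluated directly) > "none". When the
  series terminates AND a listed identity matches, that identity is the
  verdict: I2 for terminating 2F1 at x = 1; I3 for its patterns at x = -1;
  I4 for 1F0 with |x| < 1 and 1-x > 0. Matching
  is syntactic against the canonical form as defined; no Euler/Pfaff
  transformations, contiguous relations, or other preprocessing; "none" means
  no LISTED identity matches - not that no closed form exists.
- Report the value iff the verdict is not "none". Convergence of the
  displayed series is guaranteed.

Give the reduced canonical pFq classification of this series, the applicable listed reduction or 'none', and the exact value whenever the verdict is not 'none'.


Structural cue: t_0 being \frac{6}{5}, the two k-th powers (prefactor 6/5) combine into one argument.
Step ratio: r(k) = 3 * (k-11) / [(k+\frac{1}{3}) (k+3) (k+1)] ; factor over Q: parameters, x = 3, and C = \frac{6}{5}.

With C = \frac{6}{5}: the canonical form is 1F2(-11; \frac{1}{3}, 3; 3). Verdict: terminating - the sum ends at index 11 because -11 is a negative integer; exact evaluation follows. Value: \frac{2872230008046132399}{302171437568000000}.


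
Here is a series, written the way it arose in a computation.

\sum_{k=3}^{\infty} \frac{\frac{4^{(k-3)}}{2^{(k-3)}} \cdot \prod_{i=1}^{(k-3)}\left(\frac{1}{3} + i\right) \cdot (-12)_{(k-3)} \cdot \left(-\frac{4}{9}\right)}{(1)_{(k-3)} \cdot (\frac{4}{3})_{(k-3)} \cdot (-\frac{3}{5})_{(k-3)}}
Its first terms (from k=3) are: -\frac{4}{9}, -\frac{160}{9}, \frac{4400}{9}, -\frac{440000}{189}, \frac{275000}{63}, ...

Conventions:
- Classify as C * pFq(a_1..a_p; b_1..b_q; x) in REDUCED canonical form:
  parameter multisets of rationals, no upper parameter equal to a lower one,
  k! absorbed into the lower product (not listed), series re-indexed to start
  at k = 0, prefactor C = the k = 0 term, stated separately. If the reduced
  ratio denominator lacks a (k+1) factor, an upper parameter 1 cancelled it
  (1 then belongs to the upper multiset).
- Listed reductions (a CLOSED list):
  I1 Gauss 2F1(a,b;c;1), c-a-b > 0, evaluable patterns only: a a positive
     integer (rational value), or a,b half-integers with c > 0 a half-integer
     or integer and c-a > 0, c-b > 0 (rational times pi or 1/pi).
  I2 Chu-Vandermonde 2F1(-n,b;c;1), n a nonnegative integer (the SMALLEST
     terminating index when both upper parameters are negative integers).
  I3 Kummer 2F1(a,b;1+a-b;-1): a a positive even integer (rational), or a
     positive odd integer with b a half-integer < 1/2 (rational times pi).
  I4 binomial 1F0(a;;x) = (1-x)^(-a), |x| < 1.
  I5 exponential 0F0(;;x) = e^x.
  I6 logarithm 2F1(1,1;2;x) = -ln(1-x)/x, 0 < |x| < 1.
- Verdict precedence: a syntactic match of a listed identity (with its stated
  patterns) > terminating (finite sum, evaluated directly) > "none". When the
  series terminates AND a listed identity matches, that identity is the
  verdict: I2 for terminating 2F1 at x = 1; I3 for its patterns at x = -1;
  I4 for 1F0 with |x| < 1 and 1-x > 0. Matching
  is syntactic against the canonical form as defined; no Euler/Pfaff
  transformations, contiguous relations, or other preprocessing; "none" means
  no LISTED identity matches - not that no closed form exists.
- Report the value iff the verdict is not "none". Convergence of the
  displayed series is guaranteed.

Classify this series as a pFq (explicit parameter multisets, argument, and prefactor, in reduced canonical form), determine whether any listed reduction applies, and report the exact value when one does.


Structural cue: t_0 = -\frac{4}{9} here, and (1)_k (C = -4/9, x = 2) is k! itself.
Step ratio: r(k) = 2 * (k-12) / [(k-\frac{3}{5}) (k+1)] - rational; roots negated = parameters, x = 2, C = -\frac{4}{9}.

Classification (C = -\frac{4}{9}): 1F1 with upper {-12}, lower {-\frac{3}{5}}, argument x = 2. Verdict: terminating. With -12 upstairs the series is a 13-term polynomial sum; evaluated term by term. Sum: \frac{8673308976154}{1359097640901}.


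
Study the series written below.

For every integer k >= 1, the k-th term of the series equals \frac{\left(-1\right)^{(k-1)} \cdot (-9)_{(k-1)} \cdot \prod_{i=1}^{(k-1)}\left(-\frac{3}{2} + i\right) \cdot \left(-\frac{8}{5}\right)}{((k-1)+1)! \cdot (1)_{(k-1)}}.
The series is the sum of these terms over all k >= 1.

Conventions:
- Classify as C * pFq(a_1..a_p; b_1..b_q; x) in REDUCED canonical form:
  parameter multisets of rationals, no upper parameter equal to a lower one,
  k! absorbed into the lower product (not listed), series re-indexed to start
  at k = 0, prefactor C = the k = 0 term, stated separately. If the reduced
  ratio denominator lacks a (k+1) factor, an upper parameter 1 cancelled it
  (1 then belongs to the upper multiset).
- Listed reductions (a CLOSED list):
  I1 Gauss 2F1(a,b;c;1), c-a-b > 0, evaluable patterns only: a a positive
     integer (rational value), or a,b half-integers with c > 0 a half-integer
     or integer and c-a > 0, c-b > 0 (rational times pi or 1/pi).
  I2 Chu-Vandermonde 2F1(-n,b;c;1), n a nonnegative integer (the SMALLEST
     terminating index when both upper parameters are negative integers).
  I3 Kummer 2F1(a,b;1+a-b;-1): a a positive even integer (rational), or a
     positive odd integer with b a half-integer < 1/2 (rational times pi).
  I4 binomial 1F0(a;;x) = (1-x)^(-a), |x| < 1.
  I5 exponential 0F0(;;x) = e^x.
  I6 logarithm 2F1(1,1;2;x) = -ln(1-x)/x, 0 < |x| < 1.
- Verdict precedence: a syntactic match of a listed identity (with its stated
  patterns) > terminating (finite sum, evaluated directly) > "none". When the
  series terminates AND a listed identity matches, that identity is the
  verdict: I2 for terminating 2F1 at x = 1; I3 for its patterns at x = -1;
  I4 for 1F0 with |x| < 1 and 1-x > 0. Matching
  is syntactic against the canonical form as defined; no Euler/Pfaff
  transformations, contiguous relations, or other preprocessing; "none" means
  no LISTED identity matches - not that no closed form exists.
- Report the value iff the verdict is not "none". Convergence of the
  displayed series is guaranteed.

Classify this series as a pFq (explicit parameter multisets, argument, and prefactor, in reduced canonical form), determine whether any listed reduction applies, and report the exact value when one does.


Key observation: t_0 = -\frac{8}{5} here, and the running product (C = -8/5) telescopes to a rising factorial.
Term ratio: r(k) = -1 * (k-9) (k-\frac{1}{2}) / [(k+2) (k+1)] - rational in k. x = -1; t_0 = -\frac{8}{5}; negate the roots.

Prefactor -\frac{8}{5}, argument -1: 2F1 with upper {-9, -\frac{1}{2}} over lower {2}. Verdict: terminating - no listed pattern fits, but -9 in the upper list cuts the series at k = 9; direct evaluation. Sum: \frac{780387}{81920}.
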